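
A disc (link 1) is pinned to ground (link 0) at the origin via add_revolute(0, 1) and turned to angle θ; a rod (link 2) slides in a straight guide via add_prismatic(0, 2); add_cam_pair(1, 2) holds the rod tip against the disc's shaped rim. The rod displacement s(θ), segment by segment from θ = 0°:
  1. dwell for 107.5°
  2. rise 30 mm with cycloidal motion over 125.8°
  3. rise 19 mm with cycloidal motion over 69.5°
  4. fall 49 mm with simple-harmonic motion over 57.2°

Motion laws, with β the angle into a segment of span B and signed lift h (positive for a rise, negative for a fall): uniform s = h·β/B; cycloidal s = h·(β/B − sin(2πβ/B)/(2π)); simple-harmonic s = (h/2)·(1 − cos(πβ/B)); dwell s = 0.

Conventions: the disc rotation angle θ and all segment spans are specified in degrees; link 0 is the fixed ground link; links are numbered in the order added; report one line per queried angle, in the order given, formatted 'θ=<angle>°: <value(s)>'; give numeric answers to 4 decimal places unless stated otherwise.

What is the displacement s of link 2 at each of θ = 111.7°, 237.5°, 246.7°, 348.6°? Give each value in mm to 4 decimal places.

segment 1 (0° to 107.5°, dwell): s unchanged at 0.0000
θ = 111.7° falls in segment 2 (107.5° to 233.3°, cycloidal, h = 30): β = 111.7 − 107.5 = 4.2°, B = 125.8°; Δs = 30·(0.0334 − sin(2π·0.0334)/(2π)) = 0.0073; s = 0.0000 + 0.0073 = 0.0073
segment 2 (107.5° to 233.3°, cycloidal, h = 30) is passed completely: s = 0.0000 + (30) = 30.0000
θ = 237.5° falls in segment 3 (233.3° to 302.8°, cycloidal, h = 19): β = 237.5 − 233.3 = 4.2°, B = 69.5°; Δs = 19·(0.0604 − sin(2π·0.0604)/(2π)) = 0.0274; s = 30.0000 + 0.0274 = 30.0274
θ = 246.7° falls in segment 3 (233.3° to 302.8°, cycloidal, h = 19): β = 246.7 − 233.3 = 13.4°, B = 69.5°; Δs = 19·(0.1928 − sin(2π·0.1928)/(2π)) = 0.8325; s = 30.0000 + 0.8325 = 30.8325
segment 3 (233.3° to 302.8°, cycloidal, h = 19) is passed completely: s = 30.0000 + (19) = 49.0000
θ = 348.6° falls in segment 4 (302.8° to 360°, simple-harmonic, h = -49): β = 348.6 − 302.8 = 45.8°, B = 57.2°; Δs = -49/2·(1 − cos(π·0.8007)) = -44.3525; s = 49.0000 − 44.3525 = 4.6475

θ=111.7°: 0.0073
θ=237.5°: 30.0274
θ=246.7°: 30.8325
θ=348.6°: 4.6475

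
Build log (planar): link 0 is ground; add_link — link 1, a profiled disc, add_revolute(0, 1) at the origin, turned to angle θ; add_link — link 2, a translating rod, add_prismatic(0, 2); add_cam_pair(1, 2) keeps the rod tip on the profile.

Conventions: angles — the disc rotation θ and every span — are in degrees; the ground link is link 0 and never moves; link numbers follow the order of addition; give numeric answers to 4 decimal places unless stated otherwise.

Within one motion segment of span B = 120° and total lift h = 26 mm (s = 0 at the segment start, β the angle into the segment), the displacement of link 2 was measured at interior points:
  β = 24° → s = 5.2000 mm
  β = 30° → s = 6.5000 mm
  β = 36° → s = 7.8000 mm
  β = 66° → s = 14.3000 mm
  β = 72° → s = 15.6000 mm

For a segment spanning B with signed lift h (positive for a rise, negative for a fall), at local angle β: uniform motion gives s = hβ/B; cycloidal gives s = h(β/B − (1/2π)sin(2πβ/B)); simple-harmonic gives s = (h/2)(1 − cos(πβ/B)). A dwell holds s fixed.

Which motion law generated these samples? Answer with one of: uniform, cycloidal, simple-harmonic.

candidates at β/B = r: uniform s = h·r (linear in β); cycloidal s = h·(r − sin(2πr)/(2π)); simple-harmonic s = (h/2)(1 − cos(πr))
β=24°: printed 5.2000 | uniform 5.2000, cycloidal 1.2645, simple-harmonic 2.4828
β=30°: printed 6.5000 | uniform 6.5000, cycloidal 2.3620, simple-harmonic 3.8076
β=36°: printed 7.8000 | uniform 7.8000, cycloidal 3.8645, simple-harmonic 5.3588
β=66°: printed 14.3000 | uniform 14.3000, cycloidal 15.5787, simple-harmonic 15.0336
β=72°: printed 15.6000 | uniform 15.6000, cycloidal 18.0323, simple-harmonic 17.0172
only one law matches every sample → uniform

uniform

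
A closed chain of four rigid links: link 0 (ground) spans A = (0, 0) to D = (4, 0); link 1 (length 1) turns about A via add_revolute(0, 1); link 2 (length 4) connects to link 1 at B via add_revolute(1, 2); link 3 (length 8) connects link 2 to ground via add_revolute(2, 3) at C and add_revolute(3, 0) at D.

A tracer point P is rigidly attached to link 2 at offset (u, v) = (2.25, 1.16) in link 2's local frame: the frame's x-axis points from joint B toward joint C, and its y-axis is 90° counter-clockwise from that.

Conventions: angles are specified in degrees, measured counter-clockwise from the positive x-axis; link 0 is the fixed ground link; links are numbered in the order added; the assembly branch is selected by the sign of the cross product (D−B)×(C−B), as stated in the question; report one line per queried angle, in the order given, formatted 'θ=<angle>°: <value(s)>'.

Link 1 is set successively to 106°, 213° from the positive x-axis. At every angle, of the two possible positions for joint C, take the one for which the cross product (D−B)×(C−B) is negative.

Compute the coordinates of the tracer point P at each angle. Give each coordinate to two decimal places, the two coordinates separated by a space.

A=(0,0), D=(4.00,0)
θ=106°: B = A + 1.00·(cos106°, sin106°) = (-0.2756, 0.9613)
θ=106°: |BD| = 4.3824
θ=106°: circle(B,4.00) ∩ circle(D,8.00): a=-3.2853, h=2.2818
θ=106°:   candidates: C₊=(-2.9804,3.9081) cross=10.000; C₋=(-3.9815,-0.5444) cross=-10.000
θ=106°:   branch - wants cross < 0 → take C=(-3.9815,-0.5444) (cross=-10.000)
θ=106°: ex = (C−B)/|BC| = (-0.9265,-0.3764); ey = (0.3764,-0.9265)
θ=106°: P = B + 2.25·ex + 1.16·ey = (-1.9235,-0.9603)
θ=213°: B = A + 1.00·(cos213°, sin213°) = (-0.8387, -0.5446)
θ=213°: |BD| = 4.8692
θ=213°: circle(B,4.00) ∩ circle(D,8.00): a=-2.4943, h=3.1271
θ=213°:   candidates: C₊=(-3.6671,2.2838) cross=15.226; C₋=(-2.9675,-3.9311) cross=-15.226
θ=213°:   branch - wants cross < 0 → take C=(-2.9675,-3.9311) (cross=-15.226)
θ=213°: ex = (C−B)/|BC| = (-0.5322,-0.8466); ey = (0.8466,-0.5322)
θ=213°: P = B + 2.25·ex + 1.16·ey = (-1.0541,-3.0669)

θ=106°: -1.92 -0.96
θ=213°: -1.05 -3.07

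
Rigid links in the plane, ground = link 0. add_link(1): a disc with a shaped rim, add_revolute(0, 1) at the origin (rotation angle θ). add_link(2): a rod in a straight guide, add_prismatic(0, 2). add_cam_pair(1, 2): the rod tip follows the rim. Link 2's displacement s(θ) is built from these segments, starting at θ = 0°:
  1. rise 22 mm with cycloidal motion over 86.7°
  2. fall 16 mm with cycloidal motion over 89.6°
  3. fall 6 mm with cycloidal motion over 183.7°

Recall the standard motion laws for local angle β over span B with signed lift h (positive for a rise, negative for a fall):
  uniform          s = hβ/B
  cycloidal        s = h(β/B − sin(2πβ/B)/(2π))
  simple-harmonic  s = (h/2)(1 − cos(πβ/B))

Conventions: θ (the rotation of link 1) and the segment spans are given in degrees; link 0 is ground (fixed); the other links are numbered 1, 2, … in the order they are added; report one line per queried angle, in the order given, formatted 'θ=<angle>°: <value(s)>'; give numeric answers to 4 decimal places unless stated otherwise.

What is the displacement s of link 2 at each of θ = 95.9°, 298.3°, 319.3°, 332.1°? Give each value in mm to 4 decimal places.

segment 1 (0° to 86.7°, cycloidal, h = 22) is passed completely: s = 0.0000 + (22) = 22.0000
θ = 95.9° falls in segment 2 (86.7° to 176.3°, cycloidal, h = -16): β = 95.9 − 86.7 = 9.2°, B = 89.6°; Δs = -16·(0.1027 − sin(2π·0.1027)/(2π)) = -0.1116; s = 22.0000 − 0.1116 = 21.8884
segment 2 (86.7° to 176.3°, cycloidal, h = -16) is passed completely: s = 22.0000 + (-16) = 6.0000
θ = 298.3° falls in segment 3 (176.3° to 360°, cycloidal, h = -6): β = 298.3 − 176.3 = 122°, B = 183.7°; Δs = -6·(0.6641 − sin(2π·0.6641)/(2π)) = -4.8040; s = 6.0000 − 4.8040 = 1.1960
θ = 319.3° falls in segment 3 (176.3° to 360°, cycloidal, h = -6): β = 319.3 − 176.3 = 143°, B = 183.7°; Δs = -6·(0.7784 − sin(2π·0.7784)/(2π)) = -5.6104; s = 6.0000 − 5.6104 = 0.3896
θ = 332.1° falls in segment 3 (176.3° to 360°, cycloidal, h = -6): β = 332.1 − 176.3 = 155.8°, B = 183.7°; Δs = -6·(0.8481 − sin(2π·0.8481)/(2π)) = -5.8679; s = 6.0000 − 5.8679 = 0.1321

θ=95.9°: 21.8884
θ=298.3°: 1.1960
θ=319.3°: 0.3896
θ=332.1°: 0.1321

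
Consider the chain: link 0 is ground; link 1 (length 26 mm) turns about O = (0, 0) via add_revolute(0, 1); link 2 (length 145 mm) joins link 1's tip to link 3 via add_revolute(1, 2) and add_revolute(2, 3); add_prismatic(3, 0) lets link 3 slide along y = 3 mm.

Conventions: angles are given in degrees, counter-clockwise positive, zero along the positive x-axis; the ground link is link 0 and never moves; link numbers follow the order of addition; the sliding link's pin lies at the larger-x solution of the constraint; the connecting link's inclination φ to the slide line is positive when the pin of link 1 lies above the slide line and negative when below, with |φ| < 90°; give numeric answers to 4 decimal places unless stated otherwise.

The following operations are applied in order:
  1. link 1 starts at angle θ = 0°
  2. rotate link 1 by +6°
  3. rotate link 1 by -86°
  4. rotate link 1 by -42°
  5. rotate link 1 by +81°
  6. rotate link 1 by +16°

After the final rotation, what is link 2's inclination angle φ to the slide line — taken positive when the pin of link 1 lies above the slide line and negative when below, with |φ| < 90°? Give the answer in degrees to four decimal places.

geometry: r = 26 mm, L = 145 mm, e = 3 mm; θ starts at 0°
rotate link 1 by +6°: θ ← 0° +6° = 6°
rotate link 1 by -86°: θ ← 6° -86° = -80°
rotate link 1 by -42°: θ ← -80° -42° = -122°
rotate link 1 by +81°: θ ← -122° +81° = -41°
rotate link 1 by +16°: θ ← -41° +16° = -25°
h = r sin θ − e = -10.988075 − 3 = -13.988075
sin φ = h / L = -13.988075 / 145 = -0.09646948
φ = arcsin(-0.09646948) = -5.535903°

-5.5359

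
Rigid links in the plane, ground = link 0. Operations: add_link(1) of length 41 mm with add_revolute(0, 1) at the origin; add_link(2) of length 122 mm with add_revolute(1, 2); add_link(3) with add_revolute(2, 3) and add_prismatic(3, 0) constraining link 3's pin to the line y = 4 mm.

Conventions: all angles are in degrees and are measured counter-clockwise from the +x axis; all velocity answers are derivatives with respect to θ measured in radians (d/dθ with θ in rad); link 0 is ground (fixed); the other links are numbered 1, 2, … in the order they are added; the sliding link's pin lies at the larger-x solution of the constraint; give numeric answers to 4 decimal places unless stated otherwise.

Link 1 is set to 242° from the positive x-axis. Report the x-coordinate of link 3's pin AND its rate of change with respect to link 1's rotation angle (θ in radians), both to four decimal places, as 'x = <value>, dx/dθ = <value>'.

geometry: r = 41 mm, L = 122 mm, e = 4 mm
crank pin P = (r cos θ, r sin θ) = (-19.248334, -36.200851)
h = r sin θ − e = -36.200851 − 4 = -40.200851
x = r cos θ + √(L² − h²) = -19.248334 + 115.186334 = 95.938000
dx/dθ = −r sin θ − h·r cos θ/√(L² − h²) (θ in radians; h = -40.200851) = 29.483046

x = 95.9380, dx/dθ = 29.4830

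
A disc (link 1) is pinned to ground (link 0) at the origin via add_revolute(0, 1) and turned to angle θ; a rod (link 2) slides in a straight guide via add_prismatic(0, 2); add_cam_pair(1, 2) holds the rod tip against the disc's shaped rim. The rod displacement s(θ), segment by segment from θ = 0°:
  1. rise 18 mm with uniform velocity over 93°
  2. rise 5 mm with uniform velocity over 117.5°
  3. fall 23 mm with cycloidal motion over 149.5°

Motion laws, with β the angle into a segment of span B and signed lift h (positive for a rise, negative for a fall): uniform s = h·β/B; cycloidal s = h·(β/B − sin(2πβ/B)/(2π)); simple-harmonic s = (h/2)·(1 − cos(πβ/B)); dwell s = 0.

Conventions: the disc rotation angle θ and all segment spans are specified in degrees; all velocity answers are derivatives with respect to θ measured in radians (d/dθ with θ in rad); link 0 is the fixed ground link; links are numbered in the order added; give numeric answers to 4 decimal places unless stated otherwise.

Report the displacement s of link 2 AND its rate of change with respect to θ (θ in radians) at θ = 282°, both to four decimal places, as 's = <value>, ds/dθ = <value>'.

segment 1 (0° to 93°, uniform, h = 18) is passed completely: s = 0.0000 + (18) = 18.0000
segment 2 (93° to 210.5°, uniform, h = 5) is passed completely: s = 18.0000 + (5) = 23.0000
θ = 282° falls in segment 3 (210.5° to 360°, cycloidal, h = -23): β = 282 − 210.5 = 71.5°, B = 149.5°; Δs = -23·(0.4783 − sin(2π·0.4783)/(2π)) = -10.5016; s = 23.0000 − 10.5016 = 12.4984
velocity in seg [210.5°–360°] (cycloidal), θ in radians: β = 71.5° = 1.2479 rad, B = 149.5° = 2.6093 rad; ds/dθ = (h/B)(1 − cos(2πβ/B)) = ((-23)/2.6093)(1 − cos(2π·0.4783)) = -17.547370 mm/rad

s = 12.4984, ds/dθ = -17.5474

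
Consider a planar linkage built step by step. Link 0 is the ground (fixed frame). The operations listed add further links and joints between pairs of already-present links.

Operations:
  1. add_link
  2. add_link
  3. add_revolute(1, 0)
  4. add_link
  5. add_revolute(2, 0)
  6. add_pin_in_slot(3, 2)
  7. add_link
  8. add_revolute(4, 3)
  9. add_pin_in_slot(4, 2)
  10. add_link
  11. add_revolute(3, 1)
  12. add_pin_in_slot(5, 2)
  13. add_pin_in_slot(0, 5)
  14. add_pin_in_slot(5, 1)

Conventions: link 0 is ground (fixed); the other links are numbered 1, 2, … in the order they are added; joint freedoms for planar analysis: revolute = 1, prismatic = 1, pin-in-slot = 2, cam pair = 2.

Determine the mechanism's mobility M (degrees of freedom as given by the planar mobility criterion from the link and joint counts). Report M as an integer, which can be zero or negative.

link 0 = ground. State L|J1|J2 = 1|0|0
+link1  2|0|0
+link2  3|0|0
R(1,0) f=1→J1  3|1|0
+link3  4|1|0
R(2,0) f=1→J1  4|2|0
PS(3,2) f=2→J2  4|2|1
+link4  5|2|1
R(4,3) f=1→J1  5|3|1
PS(4,2) f=2→J2  5|3|2
+link5  6|3|2
R(3,1) f=1→J1  6|4|2
PS(5,2) f=2→J2  6|4|3
PS(0,5) f=2→J2  6|4|4
PS(5,1) f=2→J2  6|4|5
M = 3(6−1)−2·4−5 = 15−8−5 = 2

M = 2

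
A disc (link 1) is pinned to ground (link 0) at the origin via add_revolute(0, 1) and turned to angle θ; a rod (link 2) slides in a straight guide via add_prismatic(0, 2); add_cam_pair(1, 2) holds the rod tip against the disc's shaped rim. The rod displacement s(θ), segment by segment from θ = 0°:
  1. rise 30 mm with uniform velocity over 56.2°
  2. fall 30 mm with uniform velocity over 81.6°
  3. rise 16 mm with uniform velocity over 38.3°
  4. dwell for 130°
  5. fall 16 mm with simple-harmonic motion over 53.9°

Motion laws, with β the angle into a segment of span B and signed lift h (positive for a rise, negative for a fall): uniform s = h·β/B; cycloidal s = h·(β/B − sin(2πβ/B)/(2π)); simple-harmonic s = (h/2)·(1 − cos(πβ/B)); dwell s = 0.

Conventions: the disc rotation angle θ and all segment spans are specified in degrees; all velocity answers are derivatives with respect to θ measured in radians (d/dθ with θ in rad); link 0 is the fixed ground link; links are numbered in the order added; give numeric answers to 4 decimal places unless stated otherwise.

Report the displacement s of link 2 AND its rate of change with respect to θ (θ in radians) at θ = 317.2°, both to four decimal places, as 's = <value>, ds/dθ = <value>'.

segment 1 (0° to 56.2°, uniform, h = 30) is passed completely: s = 0.0000 + (30) = 30.0000
segment 2 (56.2° to 137.8°, uniform, h = -30) is passed completely: s = 30.0000 + (-30) = 0.0000
segment 3 (137.8° to 176.1°, uniform, h = 16) is passed completely: s = 0.0000 + (16) = 16.0000
segment 4 (176.1° to 306.1°, dwell): s unchanged at 16.0000
θ = 317.2° falls in segment 5 (306.1° to 360°, simple-harmonic, h = -16): β = 317.2 − 306.1 = 11.1°, B = 53.9°; Δs = -16/2·(1 − cos(π·0.2059)) = -1.6167; s = 16.0000 − 1.6167 = 14.3833
velocity in seg [306.1°–360°] (simple-harmonic), θ in radians: β = 11.1° = 0.1937 rad, B = 53.9° = 0.9407 rad; ds/dθ = (πh/(2B)) sin(πβ/B) = (π·(-16)/(2·0.9407)) sin(π·0.2059) = -16.103727 mm/rad

s = 14.3833, ds/dθ = -16.1037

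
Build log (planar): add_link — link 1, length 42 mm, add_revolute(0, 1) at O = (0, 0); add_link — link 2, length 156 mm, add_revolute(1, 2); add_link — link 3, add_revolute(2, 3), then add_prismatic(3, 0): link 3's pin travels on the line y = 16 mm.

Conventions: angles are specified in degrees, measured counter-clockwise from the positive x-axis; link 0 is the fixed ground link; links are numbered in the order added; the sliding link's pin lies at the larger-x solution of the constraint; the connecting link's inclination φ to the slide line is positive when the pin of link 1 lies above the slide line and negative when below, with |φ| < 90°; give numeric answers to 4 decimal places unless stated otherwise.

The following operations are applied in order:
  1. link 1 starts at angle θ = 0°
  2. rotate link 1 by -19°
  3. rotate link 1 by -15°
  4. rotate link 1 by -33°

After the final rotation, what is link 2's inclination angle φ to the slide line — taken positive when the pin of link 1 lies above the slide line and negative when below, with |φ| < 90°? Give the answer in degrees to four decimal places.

geometry: r = 42 mm, L = 156 mm, e = 16 mm; θ starts at 0°
rotate link 1 by -19°: θ ← 0° -19° = -19°
rotate link 1 by -15°: θ ← -19° -15° = -34°
rotate link 1 by -33°: θ ← -34° -33° = -67°
h = r sin θ − e = -38.661204 − 16 = -54.661204
sin φ = h / L = -54.661204 / 156 = -0.35039233
φ = arcsin(-0.35039233) = -20.511314°

-20.5113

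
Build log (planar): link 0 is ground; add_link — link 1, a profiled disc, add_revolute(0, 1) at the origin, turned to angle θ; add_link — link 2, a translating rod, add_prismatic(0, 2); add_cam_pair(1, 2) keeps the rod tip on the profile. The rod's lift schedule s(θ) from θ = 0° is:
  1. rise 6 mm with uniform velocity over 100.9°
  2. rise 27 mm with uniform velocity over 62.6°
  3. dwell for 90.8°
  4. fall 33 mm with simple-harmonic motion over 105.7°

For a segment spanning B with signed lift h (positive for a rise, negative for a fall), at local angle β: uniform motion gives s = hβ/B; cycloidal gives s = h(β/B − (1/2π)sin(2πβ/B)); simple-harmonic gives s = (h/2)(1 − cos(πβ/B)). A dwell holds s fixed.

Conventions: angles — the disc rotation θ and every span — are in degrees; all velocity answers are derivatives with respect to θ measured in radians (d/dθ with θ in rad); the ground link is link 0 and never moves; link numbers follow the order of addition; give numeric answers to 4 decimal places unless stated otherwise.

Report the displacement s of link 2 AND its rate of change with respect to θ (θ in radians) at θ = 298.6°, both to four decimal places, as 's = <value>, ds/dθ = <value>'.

seg 1 [0°–100.9°] uniform, h=6: full span → s += 6 → s = 6.0000
seg 2 [100.9°–163.5°] uniform, h=27: full span → s += 27 → s = 33.0000
seg 3 [163.5°–254.3°] dwell: s stays 33.0000
seg 4 [254.3°–360°] simple-harmonic, h=-33: θ=298.6° here. β=44.3, B=105.7. -33/2·(1 − cos(π·0.4191)) = -12.3520 → s = 20.6480
velocity in seg [254.3°–360°] (simple-harmonic), θ in radians: β = 44.3° = 0.7732 rad, B = 105.7° = 1.8448 rad; ds/dθ = (πh/(2B)) sin(πβ/B) = (π·(-33)/(2·1.8448)) sin(π·0.4191) = -27.196000 mm/rad

s = 20.6480, ds/dθ = -27.1960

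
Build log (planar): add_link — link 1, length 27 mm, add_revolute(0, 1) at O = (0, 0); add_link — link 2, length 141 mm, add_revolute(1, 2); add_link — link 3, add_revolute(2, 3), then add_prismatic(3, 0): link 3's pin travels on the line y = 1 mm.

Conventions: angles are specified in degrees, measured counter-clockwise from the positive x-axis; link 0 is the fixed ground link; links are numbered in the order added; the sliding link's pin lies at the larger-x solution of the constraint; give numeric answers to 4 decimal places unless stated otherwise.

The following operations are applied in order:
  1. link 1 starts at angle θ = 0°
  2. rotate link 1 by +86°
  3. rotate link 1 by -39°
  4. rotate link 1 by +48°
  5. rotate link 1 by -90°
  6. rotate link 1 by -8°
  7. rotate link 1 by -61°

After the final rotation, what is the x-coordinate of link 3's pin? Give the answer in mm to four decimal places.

geometry: r = 27 mm, L = 141 mm, e = 1 mm; θ starts at 0°
rotate link 1 by +86°: θ ← 0° +86° = 86°
rotate link 1 by -39°: θ ← 86° -39° = 47°
rotate link 1 by +48°: θ ← 47° +48° = 95°
rotate link 1 by -90°: θ ← 95° -90° = 5°
rotate link 1 by -8°: θ ← 5° -8° = -3°
rotate link 1 by -61°: θ ← -3° -61° = -64°
crank pin P = (r cos θ, r sin θ) = (11.836021, -24.267439)
h = r sin θ − e = -24.267439 − 1 = -25.267439
x = r cos θ + √(L² − h²) = 11.836021 + 138.717542 = 150.553563

150.5536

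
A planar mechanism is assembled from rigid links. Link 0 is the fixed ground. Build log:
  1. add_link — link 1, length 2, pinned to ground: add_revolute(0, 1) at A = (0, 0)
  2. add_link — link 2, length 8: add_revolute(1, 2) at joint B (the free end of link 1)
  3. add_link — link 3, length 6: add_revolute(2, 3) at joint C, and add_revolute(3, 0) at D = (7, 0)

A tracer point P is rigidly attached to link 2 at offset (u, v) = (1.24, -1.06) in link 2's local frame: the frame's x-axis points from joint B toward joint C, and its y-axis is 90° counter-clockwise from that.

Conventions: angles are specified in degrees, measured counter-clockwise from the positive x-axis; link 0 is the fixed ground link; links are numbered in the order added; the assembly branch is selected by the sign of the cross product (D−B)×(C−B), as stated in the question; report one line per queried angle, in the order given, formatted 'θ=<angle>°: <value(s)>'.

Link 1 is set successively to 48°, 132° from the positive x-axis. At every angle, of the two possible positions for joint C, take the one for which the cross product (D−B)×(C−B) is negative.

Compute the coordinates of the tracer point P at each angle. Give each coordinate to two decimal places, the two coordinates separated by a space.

A=(0,0), D=(7.00,0)
θ=48°: B = A + 2.00·(cos48°, sin48°) = (1.3383, 1.4863)
θ=48°: |BD| = 5.8536
θ=48°: circle(B,8.00) ∩ circle(D,6.00): a=5.3185, h=5.9761
θ=48°:   candidates: C₊=(7.9998,5.9161) cross=34.982; C₋=(4.9651,-5.6444) cross=-34.982
θ=48°:   branch - wants cross < 0 → take C=(4.9651,-5.6444) (cross=-34.982)
θ=48°: ex = (C−B)/|BC| = (0.4533,-0.8913); ey = (0.8913,0.4533)
θ=48°: P = B + 1.24·ex + -1.06·ey = (0.9556,-0.0995)
θ=132°: B = A + 2.00·(cos132°, sin132°) = (-1.3383, 1.4863)
θ=132°: |BD| = 8.4697
θ=132°: circle(B,8.00) ∩ circle(D,6.00): a=5.8878, h=5.4161
θ=132°:   candidates: C₊=(5.4086,5.7851) cross=45.872; C₋=(3.5077,-4.8789) cross=-45.872
θ=132°:   branch - wants cross < 0 → take C=(3.5077,-4.8789) (cross=-45.872)
θ=132°: ex = (C−B)/|BC| = (0.6058,-0.7957); ey = (0.7957,0.6058)
θ=132°: P = B + 1.24·ex + -1.06·ey = (-1.4305,-0.1424)

θ=48°: 0.96 -0.10
θ=132°: -1.43 -0.14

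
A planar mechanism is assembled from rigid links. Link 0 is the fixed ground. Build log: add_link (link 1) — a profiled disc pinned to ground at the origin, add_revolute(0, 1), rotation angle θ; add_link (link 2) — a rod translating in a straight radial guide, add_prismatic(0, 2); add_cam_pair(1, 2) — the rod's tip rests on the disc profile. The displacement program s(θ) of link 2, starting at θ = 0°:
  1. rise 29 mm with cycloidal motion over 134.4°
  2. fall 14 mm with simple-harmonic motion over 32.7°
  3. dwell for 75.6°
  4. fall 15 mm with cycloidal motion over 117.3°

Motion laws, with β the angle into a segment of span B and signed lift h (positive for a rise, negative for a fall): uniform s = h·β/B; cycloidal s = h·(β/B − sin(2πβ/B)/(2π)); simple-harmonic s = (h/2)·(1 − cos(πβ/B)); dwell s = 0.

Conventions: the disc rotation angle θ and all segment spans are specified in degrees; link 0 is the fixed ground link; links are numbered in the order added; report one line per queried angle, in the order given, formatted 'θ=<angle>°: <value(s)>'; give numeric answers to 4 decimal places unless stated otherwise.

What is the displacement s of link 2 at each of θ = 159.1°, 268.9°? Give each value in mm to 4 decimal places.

seg 1 [0°–134.4°] cycloidal, h=29: full span → s += 29 → s = 29.0000
seg 2 [134.4°–167.1°] simple-harmonic, h=-14: θ=159.1° here. β=24.7, B=32.7. -14/2·(1 − cos(π·0.7554)) = -12.0323 → s = 16.9677
seg 2 [134.4°–167.1°] simple-harmonic, h=-14: full span → s += -14 → s = 15.0000
seg 3 [167.1°–242.7°] dwell: s stays 15.0000
seg 4 [242.7°–360°] cycloidal, h=-15: θ=268.9° here. β=26.2, B=117.3. -15·(0.2234 − sin(2π·0.2234)/(2π)) = -0.9964 → s = 14.0036

θ=159.1°: 16.9677
θ=268.9°: 14.0036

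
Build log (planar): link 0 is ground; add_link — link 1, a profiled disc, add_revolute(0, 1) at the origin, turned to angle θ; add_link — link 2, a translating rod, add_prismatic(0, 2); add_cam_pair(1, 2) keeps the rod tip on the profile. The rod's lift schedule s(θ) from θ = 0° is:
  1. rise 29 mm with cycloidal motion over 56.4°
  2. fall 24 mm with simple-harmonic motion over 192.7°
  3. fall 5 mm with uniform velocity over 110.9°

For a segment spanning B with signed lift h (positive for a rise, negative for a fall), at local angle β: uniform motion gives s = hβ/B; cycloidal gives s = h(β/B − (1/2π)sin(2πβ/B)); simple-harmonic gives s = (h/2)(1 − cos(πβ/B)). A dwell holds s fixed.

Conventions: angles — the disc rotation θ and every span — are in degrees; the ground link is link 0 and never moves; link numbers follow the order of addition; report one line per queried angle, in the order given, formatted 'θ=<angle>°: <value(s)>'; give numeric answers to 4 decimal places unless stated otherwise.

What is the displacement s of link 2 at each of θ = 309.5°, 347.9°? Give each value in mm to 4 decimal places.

seg 1 [0°–56.4°] cycloidal, h=29: full span → s += 29 → s = 29.0000
seg 2 [56.4°–249.1°] simple-harmonic, h=-24: full span → s += -24 → s = 5.0000
seg 3 [249.1°–360°] uniform, h=-5: θ=309.5° here. β=60.4, B=110.9. -5·60.4/110.9 = -2.7232 → s = 2.2768
seg 3 [249.1°–360°] uniform, h=-5: θ=347.9° here. β=98.8, B=110.9. -5·98.8/110.9 = -4.4545 → s = 0.5455

θ=309.5°: 2.2768
θ=347.9°: 0.5455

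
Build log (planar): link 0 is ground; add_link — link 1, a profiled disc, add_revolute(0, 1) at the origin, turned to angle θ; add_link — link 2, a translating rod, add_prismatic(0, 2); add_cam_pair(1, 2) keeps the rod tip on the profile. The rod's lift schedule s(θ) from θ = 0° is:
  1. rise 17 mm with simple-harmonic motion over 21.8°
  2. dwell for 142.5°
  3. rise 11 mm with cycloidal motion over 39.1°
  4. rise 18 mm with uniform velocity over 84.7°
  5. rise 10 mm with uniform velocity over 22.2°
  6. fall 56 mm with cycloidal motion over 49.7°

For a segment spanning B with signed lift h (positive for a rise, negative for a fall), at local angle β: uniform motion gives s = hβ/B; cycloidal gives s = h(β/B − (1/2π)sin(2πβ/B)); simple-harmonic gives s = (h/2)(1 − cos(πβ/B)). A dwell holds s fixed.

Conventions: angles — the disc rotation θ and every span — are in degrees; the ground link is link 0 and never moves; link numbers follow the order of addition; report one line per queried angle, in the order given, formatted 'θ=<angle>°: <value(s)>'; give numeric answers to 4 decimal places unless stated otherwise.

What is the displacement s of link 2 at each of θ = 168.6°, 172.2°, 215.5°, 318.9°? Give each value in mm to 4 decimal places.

seg 1 [0°–21.8°] simple-harmonic, h=17: full span → s += 17 → s = 17.0000
seg 2 [21.8°–164.3°] dwell: s stays 17.0000
seg 3 [164.3°–203.4°] cycloidal, h=11: θ=168.6° here. β=4.3, B=39.1. 11·(0.1100 − sin(2π·0.1100)/(2π)) = 0.0940 → s = 17.0940
seg 3 [164.3°–203.4°] cycloidal, h=11: θ=172.2° here. β=7.9, B=39.1. 11·(0.2020 − sin(2π·0.2020)/(2π)) = 0.5507 → s = 17.5507
seg 3 [164.3°–203.4°] cycloidal, h=11: full span → s += 11 → s = 28.0000
seg 4 [203.4°–288.1°] uniform, h=18: θ=215.5° here. β=12.1, B=84.7. 18·12.1/84.7 = 2.5714 → s = 30.5714
seg 4 [203.4°–288.1°] uniform, h=18: full span → s += 18 → s = 46.0000
seg 5 [288.1°–310.3°] uniform, h=10: full span → s += 10 → s = 56.0000
seg 6 [310.3°–360°] cycloidal, h=-56: θ=318.9° here. β=8.6, B=49.7. -56·(0.1730 − sin(2π·0.1730)/(2π)) = -1.7994 → s = 54.2006

θ=168.6°: 17.0940
θ=172.2°: 17.5507
θ=215.5°: 30.5714
θ=318.9°: 54.2006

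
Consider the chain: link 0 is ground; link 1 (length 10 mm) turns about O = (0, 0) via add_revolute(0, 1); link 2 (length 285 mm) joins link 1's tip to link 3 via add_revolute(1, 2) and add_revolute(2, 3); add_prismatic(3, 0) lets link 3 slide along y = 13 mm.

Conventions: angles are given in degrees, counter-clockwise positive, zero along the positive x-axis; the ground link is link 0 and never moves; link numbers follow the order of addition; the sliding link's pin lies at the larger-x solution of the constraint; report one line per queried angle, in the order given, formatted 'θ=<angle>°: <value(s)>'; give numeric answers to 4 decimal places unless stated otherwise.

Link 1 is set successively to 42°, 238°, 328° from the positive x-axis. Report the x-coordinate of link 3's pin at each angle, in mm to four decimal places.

geometry: r = 10 mm, L = 285 mm, e = 13 mm
θ=42°: crank pin P = (r cos θ, r sin θ) = (7.431448, 6.691306)
θ=42°: h = r sin θ − e = 6.691306 − 13 = -6.308694
θ=42°: x = r cos θ + √(L² − h²) = 7.431448 + 284.930168 = 292.361616
θ=238°: crank pin P = (r cos θ, r sin θ) = (-5.299193, -8.480481)
θ=238°: h = r sin θ − e = -8.480481 − 13 = -21.480481
θ=238°: x = r cos θ + √(L² − h²) = -5.299193 + 284.189354 = 278.890161
θ=328°: crank pin P = (r cos θ, r sin θ) = (8.480481, -5.299193)
θ=328°: h = r sin θ − e = -5.299193 − 13 = -18.299193
θ=328°: x = r cos θ + √(L² − h²) = 8.480481 + 284.411919 = 292.892400

θ=42°: 292.3616
θ=238°: 278.8902
θ=328°: 292.8924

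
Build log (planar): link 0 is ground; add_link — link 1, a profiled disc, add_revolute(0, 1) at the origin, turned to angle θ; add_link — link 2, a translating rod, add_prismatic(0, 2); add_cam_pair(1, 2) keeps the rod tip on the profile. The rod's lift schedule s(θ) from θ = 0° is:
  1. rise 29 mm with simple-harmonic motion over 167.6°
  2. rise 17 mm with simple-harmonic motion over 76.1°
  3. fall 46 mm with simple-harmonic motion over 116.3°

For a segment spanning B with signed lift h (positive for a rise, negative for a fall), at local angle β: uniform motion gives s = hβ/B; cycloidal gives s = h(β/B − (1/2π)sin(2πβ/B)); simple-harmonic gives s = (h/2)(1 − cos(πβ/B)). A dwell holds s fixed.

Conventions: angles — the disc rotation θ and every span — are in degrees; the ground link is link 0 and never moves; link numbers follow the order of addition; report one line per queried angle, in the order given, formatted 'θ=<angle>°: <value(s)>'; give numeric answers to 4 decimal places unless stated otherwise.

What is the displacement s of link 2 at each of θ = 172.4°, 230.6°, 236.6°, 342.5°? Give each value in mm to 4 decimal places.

seg 1 [0°–167.6°] simple-harmonic, h=29: full span → s += 29 → s = 29.0000
seg 2 [167.6°–243.7°] simple-harmonic, h=17: θ=172.4° here. β=4.8, B=76.1. 17/2·(1 − cos(π·0.0631)) = 0.1663 → s = 29.1663
seg 2 [167.6°–243.7°] simple-harmonic, h=17: θ=230.6° here. β=63, B=76.1. 17/2·(1 − cos(π·0.8279)) = 15.7870 → s = 44.7870
seg 2 [167.6°–243.7°] simple-harmonic, h=17: θ=236.6° here. β=69, B=76.1. 17/2·(1 − cos(π·0.9067)) = 16.6375 → s = 45.6375
seg 2 [167.6°–243.7°] simple-harmonic, h=17: full span → s += 17 → s = 46.0000
seg 3 [243.7°–360°] simple-harmonic, h=-46: θ=342.5° here. β=98.8, B=116.3. -46/2·(1 − cos(π·0.8495)) = -43.4776 → s = 2.5224

θ=172.4°: 29.1663
θ=230.6°: 44.7870
θ=236.6°: 45.6375
θ=342.5°: 2.5224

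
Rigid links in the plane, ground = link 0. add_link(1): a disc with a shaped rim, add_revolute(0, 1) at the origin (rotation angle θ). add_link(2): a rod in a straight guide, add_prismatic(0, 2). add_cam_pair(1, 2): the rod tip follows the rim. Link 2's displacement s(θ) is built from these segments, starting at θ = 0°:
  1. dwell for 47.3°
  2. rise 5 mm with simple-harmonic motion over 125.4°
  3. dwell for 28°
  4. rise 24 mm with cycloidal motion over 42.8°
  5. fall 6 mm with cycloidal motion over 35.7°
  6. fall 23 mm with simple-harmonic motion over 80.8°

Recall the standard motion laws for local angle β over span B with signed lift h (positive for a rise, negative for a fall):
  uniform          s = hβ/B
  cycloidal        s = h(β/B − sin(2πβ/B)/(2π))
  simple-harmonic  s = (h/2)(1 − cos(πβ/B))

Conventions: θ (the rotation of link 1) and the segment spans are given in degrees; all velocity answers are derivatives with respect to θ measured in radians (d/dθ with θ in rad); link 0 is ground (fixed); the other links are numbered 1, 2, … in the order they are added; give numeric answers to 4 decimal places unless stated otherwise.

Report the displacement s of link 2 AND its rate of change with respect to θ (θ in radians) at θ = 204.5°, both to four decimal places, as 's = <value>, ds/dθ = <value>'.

segment 1 (0° to 47.3°, dwell): s unchanged at 0.0000
segment 2 (47.3° to 172.7°, simple-harmonic, h = 5) is passed completely: s = 0.0000 + (5) = 5.0000
segment 3 (172.7° to 200.7°, dwell): s unchanged at 5.0000
θ = 204.5° falls in segment 4 (200.7° to 243.5°, cycloidal, h = 24): β = 204.5 − 200.7 = 3.8°, B = 42.8°; Δs = 24·(0.0888 − sin(2π·0.0888)/(2π)) = 0.1088; s = 5.0000 + 0.1088 = 5.1088
velocity in seg [200.7°–243.5°] (cycloidal), θ in radians: β = 3.8° = 0.0663 rad, B = 42.8° = 0.7470 rad; ds/dθ = (h/B)(1 − cos(2πβ/B)) = (24/0.7470)(1 − cos(2π·0.0888)) = 4.870880 mm/rad

s = 5.1088, ds/dθ = 4.8709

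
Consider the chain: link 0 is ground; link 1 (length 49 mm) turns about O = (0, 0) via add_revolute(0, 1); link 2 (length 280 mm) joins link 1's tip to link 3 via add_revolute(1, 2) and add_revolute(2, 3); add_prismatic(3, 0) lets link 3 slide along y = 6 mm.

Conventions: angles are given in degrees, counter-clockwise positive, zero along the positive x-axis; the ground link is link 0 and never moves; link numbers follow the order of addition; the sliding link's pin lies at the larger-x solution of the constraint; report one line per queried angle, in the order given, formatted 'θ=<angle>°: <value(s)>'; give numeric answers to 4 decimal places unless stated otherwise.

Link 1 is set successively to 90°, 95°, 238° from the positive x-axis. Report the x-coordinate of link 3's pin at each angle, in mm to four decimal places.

geometry: r = 49 mm, L = 280 mm, e = 6 mm
θ=90°: crank pin P = (r cos θ, r sin θ) = (0.000000, 49.000000)
θ=90°: h = r sin θ − e = 49.000000 − 6 = 43.000000
θ=90°: x = r cos θ + √(L² − h²) = 0.000000 + 276.678514 = 276.678514
θ=95°: crank pin P = (r cos θ, r sin θ) = (-4.270631, 48.813540)
θ=95°: h = r sin θ − e = 48.813540 − 6 = 42.813540
θ=95°: x = r cos θ + √(L² − h²) = -4.270631 + 276.707428 = 272.436797
θ=238°: crank pin P = (r cos θ, r sin θ) = (-25.966044, -41.554357)
θ=238°: h = r sin θ − e = -41.554357 − 6 = -47.554357
θ=238°: x = r cos θ + √(L² − h²) = -25.966044 + 275.932208 = 249.966164

θ=90°: 276.6785
θ=95°: 272.4368
θ=238°: 249.9662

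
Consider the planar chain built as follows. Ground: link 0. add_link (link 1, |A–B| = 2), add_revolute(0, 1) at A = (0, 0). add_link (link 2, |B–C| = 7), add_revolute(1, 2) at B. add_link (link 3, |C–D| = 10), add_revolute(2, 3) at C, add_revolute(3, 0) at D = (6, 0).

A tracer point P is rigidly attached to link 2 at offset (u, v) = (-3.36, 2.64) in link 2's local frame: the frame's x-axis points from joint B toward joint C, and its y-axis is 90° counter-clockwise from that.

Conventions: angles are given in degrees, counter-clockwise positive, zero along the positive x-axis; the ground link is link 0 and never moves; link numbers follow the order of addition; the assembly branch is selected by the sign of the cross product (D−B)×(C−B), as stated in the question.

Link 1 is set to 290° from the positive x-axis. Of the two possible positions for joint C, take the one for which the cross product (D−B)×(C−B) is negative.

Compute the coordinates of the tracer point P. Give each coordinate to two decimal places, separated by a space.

A=(0,0), D=(6.00,0)
B = A + 2.00·(cos290°, sin290°) = (0.6840, -1.8794)
|BD| = 5.6384
circle(B,7.00) ∩ circle(D,10.00): a=-1.7034, h=6.7896
  candidates: C₊=(-3.1850,3.9542) cross=38.282; C₋=(1.3412,-8.8485) cross=-38.282
  branch - wants cross < 0 → take C=(1.3412,-8.8485) (cross=-38.282)
ex = (C−B)/|BC| = (0.0939,-0.9956); ey = (0.9956,0.0939)
P = B + -3.36·ex + 2.64·ey = (2.9970,1.7136)

3.00 1.71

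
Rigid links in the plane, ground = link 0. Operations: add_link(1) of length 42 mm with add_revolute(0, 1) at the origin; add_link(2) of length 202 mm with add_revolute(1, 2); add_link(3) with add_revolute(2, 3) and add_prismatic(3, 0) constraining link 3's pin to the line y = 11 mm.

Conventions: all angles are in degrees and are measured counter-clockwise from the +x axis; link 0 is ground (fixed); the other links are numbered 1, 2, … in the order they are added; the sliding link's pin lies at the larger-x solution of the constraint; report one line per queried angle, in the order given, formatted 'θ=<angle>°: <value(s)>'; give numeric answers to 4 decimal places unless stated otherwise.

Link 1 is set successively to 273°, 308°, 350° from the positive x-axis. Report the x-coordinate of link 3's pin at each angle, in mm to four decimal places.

geometry: r = 42 mm, L = 202 mm, e = 11 mm
θ=273°: crank pin P = (r cos θ, r sin θ) = (2.198110, -41.942440)
θ=273°: h = r sin θ − e = -41.942440 − 11 = -52.942440
θ=273°: x = r cos θ + √(L² − h²) = 2.198110 + 194.938703 = 197.136813
θ=308°: crank pin P = (r cos θ, r sin θ) = (25.857782, -33.096452)
θ=308°: h = r sin θ − e = -33.096452 − 11 = -44.096452
θ=308°: x = r cos θ + √(L² − h²) = 25.857782 + 197.128138 = 222.985920
θ=350°: crank pin P = (r cos θ, r sin θ) = (41.361926, -7.293223)
θ=350°: h = r sin θ − e = -7.293223 − 11 = -18.293223
θ=350°: x = r cos θ + √(L² − h²) = 41.361926 + 201.169973 = 242.531898

θ=273°: 197.1368
θ=308°: 222.9859
θ=350°: 242.5319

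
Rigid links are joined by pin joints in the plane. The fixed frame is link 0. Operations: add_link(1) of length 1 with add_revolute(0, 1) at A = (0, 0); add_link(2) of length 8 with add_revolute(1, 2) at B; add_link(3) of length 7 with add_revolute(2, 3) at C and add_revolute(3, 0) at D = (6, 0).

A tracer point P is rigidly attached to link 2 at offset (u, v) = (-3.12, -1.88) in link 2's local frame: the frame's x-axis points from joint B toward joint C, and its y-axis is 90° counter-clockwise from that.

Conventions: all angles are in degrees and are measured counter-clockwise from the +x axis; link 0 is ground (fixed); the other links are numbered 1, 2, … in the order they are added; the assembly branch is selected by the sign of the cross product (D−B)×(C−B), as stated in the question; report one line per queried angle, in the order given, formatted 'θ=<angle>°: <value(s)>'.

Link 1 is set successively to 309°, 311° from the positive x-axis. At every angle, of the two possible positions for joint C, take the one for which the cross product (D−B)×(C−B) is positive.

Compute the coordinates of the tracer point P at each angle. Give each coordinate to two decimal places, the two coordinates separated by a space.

A=(0,0), D=(6.00,0)
θ=309°: B = A + 1.00·(cos309°, sin309°) = (0.6293, -0.7771)
θ=309°: |BD| = 5.4266
θ=309°: circle(B,8.00) ∩ circle(D,7.00): a=4.0954, h=6.8723
θ=309°:   candidates: C₊=(3.6983,6.6108) cross=37.293; C₋=(5.6667,-6.9921) cross=-37.293
θ=309°:   branch + wants cross > 0 → take C=(3.6983,6.6108) (cross=37.293)
θ=309°: ex = (C−B)/|BC| = (0.3836,0.9235); ey = (-0.9235,0.3836)
θ=309°: P = B + -3.12·ex + -1.88·ey = (1.1686,-4.3796)
θ=311°: B = A + 1.00·(cos311°, sin311°) = (0.6561, -0.7547)
θ=311°: |BD| = 5.3970
θ=311°: circle(B,8.00) ∩ circle(D,7.00): a=4.0882, h=6.8766
θ=311°:   candidates: C₊=(3.7424,6.6260) cross=37.113; C₋=(5.6657,-6.9920) cross=-37.113
θ=311°:   branch + wants cross > 0 → take C=(3.7424,6.6260) (cross=37.113)
θ=311°: ex = (C−B)/|BC| = (0.3858,0.9226); ey = (-0.9226,0.3858)
θ=311°: P = B + -3.12·ex + -1.88·ey = (1.1868,-4.3585)

θ=309°: 1.17 -4.38
θ=311°: 1.19 -4.36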